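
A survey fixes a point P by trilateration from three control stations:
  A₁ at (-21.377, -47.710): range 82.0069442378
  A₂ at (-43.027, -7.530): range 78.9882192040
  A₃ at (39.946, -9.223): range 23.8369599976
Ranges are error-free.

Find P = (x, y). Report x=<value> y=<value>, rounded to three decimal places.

eq1: (x + 21.377)² + (y + 47.710)² = 82.0069442378²
eq2: (x + 43.027)² + (y + 7.530)² = 78.9882192040²
eq3: (x − 39.946)² + (y + 9.223)² = 23.8369599976²
eq3−eq1, eq3−eq2 (x²,y² cancel):
  -122.646·x − 76.974·y = -5104.464657
  -165.946·x + 3.386·y = -5443.661127
det = -122.646·3.386 − -76.974·-165.946 = -13188.806760
x = (-5104.464657·3.386 − -76.974·-5443.661127) / -13188.806760 = 33.081392
y = (-122.646·-5443.661127 − -5104.464657·-165.946) / -13188.806760 = 13.604129

x=33.081 y=13.604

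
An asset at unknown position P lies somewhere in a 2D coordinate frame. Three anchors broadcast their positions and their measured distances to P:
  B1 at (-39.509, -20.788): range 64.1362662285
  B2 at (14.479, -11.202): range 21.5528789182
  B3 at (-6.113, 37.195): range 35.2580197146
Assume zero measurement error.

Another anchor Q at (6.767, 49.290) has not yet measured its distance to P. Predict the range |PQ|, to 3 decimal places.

eq1: (x + 39.509)² + (y + 20.788)² = 64.1362662285²
eq2: (x − 14.479)² + (y + 11.202)² = 21.5528789182²
eq3: (x + 6.113)² + (y − 37.195)² = 35.2580197146²
eq3−eq2, eq3−eq1 (x²,y² cancel):
  41.184·x − 96.794·y = -307.109184
  -66.792·x − 115.966·y = -2298.067461
det = 41.184·-115.966 − -96.794·-66.792 = -11241.008592
x = (-307.109184·-115.966 − -96.794·-2298.067461) / -11241.008592 = 16.619943
y = (41.184·-2298.067461 − -307.109184·-66.792) / -11241.008592 = 10.244281
|P − Q| = √((16.619943 − 6.767)² + (10.244281 − 49.290)²) = 40.269699

40.270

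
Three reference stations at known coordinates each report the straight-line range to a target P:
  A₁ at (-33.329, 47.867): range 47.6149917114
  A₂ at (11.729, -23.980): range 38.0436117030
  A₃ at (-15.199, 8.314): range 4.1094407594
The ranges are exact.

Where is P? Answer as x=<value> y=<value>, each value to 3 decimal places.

eq1: (x + 33.329)² + (y − 47.867)² = 47.6149917114²
eq2: (x − 11.729)² + (y + 23.980)² = 38.0436117030²
eq3: (x + 15.199)² + (y − 8.314)² = 4.1094407594²
eq2−eq3, eq2−eq1 (x²,y² cancel):
  -53.856·x + 64.588·y = 1017.951244
  -90.116·x + 143.694·y = 1869.591045
det = -53.856·143.694 − 64.588·-90.116 = -1918.371856
x = (1017.951244·143.694 − 64.588·1869.591045) / -1918.371856 = -13.303125
y = (-53.856·1869.591045 − 1017.951244·-90.116) / -1918.371856 = 4.668021

x=-13.303 y=4.668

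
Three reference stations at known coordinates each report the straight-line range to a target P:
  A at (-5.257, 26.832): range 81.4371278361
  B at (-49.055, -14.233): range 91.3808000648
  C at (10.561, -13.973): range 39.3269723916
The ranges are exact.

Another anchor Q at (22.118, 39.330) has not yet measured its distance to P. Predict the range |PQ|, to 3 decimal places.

83.056

eq1: (x + 5.257)² + (y − 26.832)² = 81.4371278361²
eq2: (x + 49.055)² + (y + 14.233)² = 91.3808000648²
eq3: (x − 10.561)² + (y + 13.973)² = 39.3269723916²
eq2−eq1, eq2−eq3 (x²,y² cancel):
  87.596·x + 82.130·y = -142.934211
  119.232·x + 0.520·y = 4501.647999
det = 87.596·0.520 − 82.130·119.232 = -9746.974240
x = (-142.934211·0.520 − 82.130·4501.647999) / -9746.974240 = 37.939433
y = (87.596·4501.647999 − -142.934211·119.232) / -9746.974240 = -42.204758
|P − Q| = √((37.939433 − 22.118)² + (-42.204758 − 39.330)²) = 83.055611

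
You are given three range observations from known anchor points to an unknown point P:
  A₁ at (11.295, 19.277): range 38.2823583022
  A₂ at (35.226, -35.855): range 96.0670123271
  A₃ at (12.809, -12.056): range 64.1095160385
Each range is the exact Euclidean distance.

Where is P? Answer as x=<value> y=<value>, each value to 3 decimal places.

eq1: (x − 11.295)² + (y − 19.277)² = 38.2823583022²
eq2: (x − 35.226)² + (y + 35.855)² = 96.0670123271²
eq3: (x − 12.809)² + (y + 12.056)² = 64.1095160385²
eq3−eq1, eq3−eq2 (x²,y² cancel):
  -3.028·x + 62.666·y = 2834.253227
  44.834·x − 47.598·y = -2901.806327
det = -3.028·-47.598 − 62.666·44.834 = -2665.440700
x = (2834.253227·-47.598 − 62.666·-2901.806327) / -2665.440700 = -17.610525
y = (-3.028·-2901.806327 − 2834.253227·44.834) / -2665.440700 = 44.376992

x=-17.611 y=44.377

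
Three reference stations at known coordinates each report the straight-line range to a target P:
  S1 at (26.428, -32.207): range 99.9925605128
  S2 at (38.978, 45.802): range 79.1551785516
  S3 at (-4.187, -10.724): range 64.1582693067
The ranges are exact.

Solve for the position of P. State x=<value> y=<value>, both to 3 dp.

eq1: (x − 26.428)² + (y + 32.207)² = 99.9925605128²
eq2: (x − 38.978)² + (y − 45.802)² = 79.1551785516²
eq3: (x + 4.187)² + (y + 10.724)² = 64.1582693067²
eq2−eq3, eq2−eq1 (x²,y² cancel):
  -86.330·x − 113.052·y = -1335.313772
  -25.100·x − 156.018·y = -5614.347521
det = -86.330·-156.018 − -113.052·-25.100 = 10631.428740
x = (-1335.313772·-156.018 − -113.052·-5614.347521) / 10631.428740 = -40.105638
y = (-86.330·-5614.347521 − -1335.313772·-25.100) / 10631.428740 = 42.437405

x=-40.106 y=42.437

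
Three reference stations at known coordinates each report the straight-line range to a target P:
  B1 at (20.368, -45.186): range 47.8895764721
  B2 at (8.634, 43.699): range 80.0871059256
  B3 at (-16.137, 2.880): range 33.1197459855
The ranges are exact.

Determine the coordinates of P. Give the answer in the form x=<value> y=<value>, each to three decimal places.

x=-24.740 y=-29.103

eq1: (x − 20.368)² + (y + 45.186)² = 47.8895764721²
eq2: (x − 8.634)² + (y − 43.699)² = 80.0871059256²
eq3: (x + 16.137)² + (y − 2.880)² = 33.1197459855²
eq2−eq3, eq2−eq1 (x²,y² cancel):
  -49.542·x − 81.638·y = 3601.575573
  23.468·x − 177.770·y = 4593.014464
det = -49.542·-177.770 − -81.638·23.468 = 10722.961924
x = (3601.575573·-177.770 − -81.638·4593.014464) / 10722.961924 = -24.740140
y = (-49.542·4593.014464 − 3601.575573·23.468) / 10722.961924 = -29.102864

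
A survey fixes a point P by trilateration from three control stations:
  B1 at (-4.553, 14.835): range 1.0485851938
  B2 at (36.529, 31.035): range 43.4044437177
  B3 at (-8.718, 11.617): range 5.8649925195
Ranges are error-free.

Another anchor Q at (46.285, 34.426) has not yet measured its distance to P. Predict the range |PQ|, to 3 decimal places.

eq1: (x + 4.553)² + (y − 14.835)² = 1.0485851938²
eq2: (x − 36.529)² + (y − 31.035)² = 43.4044437177²
eq3: (x + 8.718)² + (y − 11.617)² = 5.8649925195²
eq1−eq2, eq1−eq3 (x²,y² cancel):
  82.164·x + 32.400·y = 173.885828
  -8.330·x − 6.436·y = -63.147427
det = 82.164·-6.436 − 32.400·-8.330 = -258.915504
x = (173.885828·-6.436 − 32.400·-63.147427) / -258.915504 = -3.579729
y = (82.164·-63.147427 − 173.885828·-8.330) / -258.915504 = 14.444775
|P − Q| = √((-3.579729 − 46.285)² + (14.444775 − 34.426)²) = 53.719090

53.719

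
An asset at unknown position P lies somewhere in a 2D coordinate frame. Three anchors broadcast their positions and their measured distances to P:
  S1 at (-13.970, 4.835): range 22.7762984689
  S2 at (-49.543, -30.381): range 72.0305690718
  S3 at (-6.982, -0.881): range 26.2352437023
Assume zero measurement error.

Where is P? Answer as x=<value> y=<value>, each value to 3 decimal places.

x=-3.657 y=25.143

eq1: (x + 13.970)² + (y − 4.835)² = 22.7762984689²
eq2: (x + 49.543)² + (y + 30.381)² = 72.0305690718²
eq3: (x + 6.982)² + (y + 0.881)² = 26.2352437023²
eq3−eq1, eq3−eq2 (x²,y² cancel):
  -13.976·x + 11.432·y = 338.541880
  -85.122·x − 59.000·y = -1172.125344
det = -13.976·-59.000 − 11.432·-85.122 = 1797.698704
x = (338.541880·-59.000 − 11.432·-1172.125344) / 1797.698704 = -3.657028
y = (-13.976·-1172.125344 − 338.541880·-85.122) / 1797.698704 = 25.142693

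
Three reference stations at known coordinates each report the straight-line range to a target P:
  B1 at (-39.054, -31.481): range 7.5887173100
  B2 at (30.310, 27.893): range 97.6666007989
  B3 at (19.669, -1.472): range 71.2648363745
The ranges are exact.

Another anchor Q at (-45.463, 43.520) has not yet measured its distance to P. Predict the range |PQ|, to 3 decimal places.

82.446

eq1: (x + 39.054)² + (y + 31.481)² = 7.5887173100²
eq2: (x − 30.310)² + (y − 27.893)² = 97.6666007989²
eq3: (x − 19.669)² + (y + 1.472)² = 71.2648363745²
eq3−eq2, eq3−eq1 (x²,y² cancel):
  21.282·x + 58.730·y = -3152.408804
  -117.446·x − 60.018·y = 7148.320205
det = 21.282·-60.018 − 58.730·-117.446 = 5620.300504
x = (-3152.408804·-60.018 − 58.730·7148.320205) / 5620.300504 = -41.033317
y = (21.282·7148.320205 − -3152.408804·-117.446) / 5620.300504 = -38.807045
|P − Q| = √((-41.033317 − -45.463)² + (-38.807045 − 43.520)²) = 82.446130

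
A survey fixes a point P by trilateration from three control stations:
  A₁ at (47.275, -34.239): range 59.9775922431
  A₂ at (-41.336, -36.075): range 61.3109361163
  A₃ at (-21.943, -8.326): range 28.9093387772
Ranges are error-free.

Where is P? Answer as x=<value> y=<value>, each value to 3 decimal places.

x=3.024 y=6.248

eq1: (x − 47.275)² + (y + 34.239)² = 59.9775922431²
eq2: (x + 41.336)² + (y + 36.075)² = 61.3109361163²
eq3: (x + 21.943)² + (y + 8.326)² = 28.9093387772²
eq3−eq2, eq3−eq1 (x²,y² cancel):
  -38.786·x − 55.498·y = -464.028023
  138.436·x − 51.826·y = 94.855518
det = -38.786·-51.826 − -55.498·138.436 = 9693.044364
x = (-464.028023·-51.826 − -55.498·94.855518) / 9693.044364 = 3.024128
y = (-38.786·94.855518 − -464.028023·138.436) / 9693.044364 = 6.247688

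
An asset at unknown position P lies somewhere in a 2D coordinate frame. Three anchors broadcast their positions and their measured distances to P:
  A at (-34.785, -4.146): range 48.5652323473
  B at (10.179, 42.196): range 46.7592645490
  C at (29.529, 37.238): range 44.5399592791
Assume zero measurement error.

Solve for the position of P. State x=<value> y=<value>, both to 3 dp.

eq1: (x + 34.785)² + (y + 4.146)² = 48.5652323473²
eq2: (x − 10.179)² + (y − 42.196)² = 46.7592645490²
eq3: (x − 29.529)² + (y − 37.238)² = 44.5399592791²
eq1−eq2, eq1−eq3 (x²,y² cancel):
  89.928·x + 92.684·y = 829.081888
  128.628·x + 82.768·y = 1406.218764
det = 89.928·82.768 − 92.684·128.628 = -4478.596848
x = (829.081888·82.768 − 92.684·1406.218764) / -4478.596848 = 13.779434
y = (89.928·1406.218764 − 829.081888·128.628) / -4478.596848 = -4.424443

x=13.779 y=-4.424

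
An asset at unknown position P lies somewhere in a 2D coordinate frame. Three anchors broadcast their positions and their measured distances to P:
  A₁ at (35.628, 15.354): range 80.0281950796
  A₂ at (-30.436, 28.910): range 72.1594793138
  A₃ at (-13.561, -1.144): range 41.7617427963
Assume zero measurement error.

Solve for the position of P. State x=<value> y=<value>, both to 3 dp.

eq1: (x − 35.628)² + (y − 15.354)² = 80.0281950796²
eq2: (x + 30.436)² + (y − 28.910)² = 72.1594793138²
eq3: (x + 13.561)² + (y + 1.144)² = 41.7617427963²
eq1−eq2, eq1−eq3 (x²,y² cancel):
  -132.128·x + 27.112·y = 1454.560049
  -98.378·x − 32.996·y = 3340.578603
det = -132.128·-32.996 − 27.112·-98.378 = 7026.919824
x = (1454.560049·-32.996 − 27.112·3340.578603) / 7026.919824 = -19.719085
y = (-132.128·3340.578603 − 1454.560049·-98.378) / 7026.919824 = -42.449219

x=-19.719 y=-42.449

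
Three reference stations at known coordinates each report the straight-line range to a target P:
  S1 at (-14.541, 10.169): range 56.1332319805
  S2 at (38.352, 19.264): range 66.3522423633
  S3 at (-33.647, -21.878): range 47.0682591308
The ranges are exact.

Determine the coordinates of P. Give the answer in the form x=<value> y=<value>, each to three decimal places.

x=9.572 y=-40.521

eq1: (x + 14.541)² + (y − 10.169)² = 56.1332319805²
eq2: (x − 38.352)² + (y − 19.264)² = 66.3522423633²
eq3: (x + 33.647)² + (y + 21.878)² = 47.0682591308²
eq1−eq3, eq1−eq2 (x²,y² cancel):
  -38.212·x − 64.094·y = 2231.436966
  105.786·x + 18.190·y = 275.448024
det = -38.212·18.190 − -64.094·105.786 = 6085.171604
x = (2231.436966·18.190 − -64.094·275.448024) / 6085.171604 = 9.571530
y = (-38.212·275.448024 − 2231.436966·105.786) / 6085.171604 = -40.521488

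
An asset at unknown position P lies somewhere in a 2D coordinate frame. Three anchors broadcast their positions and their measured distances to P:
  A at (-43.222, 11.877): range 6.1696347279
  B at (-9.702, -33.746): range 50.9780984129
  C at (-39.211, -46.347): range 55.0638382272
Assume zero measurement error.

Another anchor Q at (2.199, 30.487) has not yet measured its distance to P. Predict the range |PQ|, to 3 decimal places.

eq1: (x + 43.222)² + (y − 11.877)² = 6.1696347279²
eq2: (x + 9.702)² + (y + 33.746)² = 50.9780984129²
eq3: (x + 39.211)² + (y + 46.347)² = 55.0638382272²
eq2−eq1, eq2−eq3 (x²,y² cancel):
  -67.040·x + 91.246·y = 3336.985218
  -59.018·x − 25.202·y = 2019.365847
det = -67.040·-25.202 − 91.246·-59.018 = 7074.698508
x = (3336.985218·-25.202 − 91.246·2019.365847) / 7074.698508 = -37.932042
y = (-67.040·2019.365847 − 3336.985218·-59.018) / 7074.698508 = 8.701983
|P − Q| = √((-37.932042 − 2.199)² + (8.701983 − 30.487)²) = 45.662758

45.663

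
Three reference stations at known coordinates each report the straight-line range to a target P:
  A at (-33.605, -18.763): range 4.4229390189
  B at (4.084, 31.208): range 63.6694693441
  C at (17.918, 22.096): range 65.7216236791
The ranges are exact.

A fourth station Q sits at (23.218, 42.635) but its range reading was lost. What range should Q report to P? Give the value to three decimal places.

eq1: (x + 33.605)² + (y + 18.763)² = 4.4229390189²
eq2: (x − 4.084)² + (y − 31.208)² = 63.6694693441²
eq3: (x − 17.918)² + (y − 22.096)² = 65.7216236791²
eq1−eq3, eq1−eq2 (x²,y² cancel):
  103.046·x + 81.718·y = -4971.827683
  75.378·x + 99.942·y = -4524.966811
det = 103.046·99.942 − 81.718·75.378 = 4138.883928
x = (-4971.827683·99.942 − 81.718·-4524.966811) / 4138.883928 = -30.714358
y = (103.046·-4524.966811 − -4971.827683·75.378) / 4138.883928 = -22.110623
|P − Q| = √((-30.714358 − 23.218)² + (-22.110623 − 42.635)²) = 84.265622

84.266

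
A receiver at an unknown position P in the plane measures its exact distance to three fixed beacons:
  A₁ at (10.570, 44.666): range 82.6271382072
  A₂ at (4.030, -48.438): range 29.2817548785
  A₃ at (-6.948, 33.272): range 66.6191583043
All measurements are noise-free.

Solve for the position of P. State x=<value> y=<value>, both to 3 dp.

eq1: (x − 10.570)² + (y − 44.666)² = 82.6271382072²
eq2: (x − 4.030)² + (y + 48.438)² = 29.2817548785²
eq3: (x + 6.948)² + (y − 33.272)² = 66.6191583043²
eq1−eq3, eq1−eq2 (x²,y² cancel):
  -35.036·x − 22.788·y = 1437.655947
  -13.080·x − 186.208·y = 6225.527088
det = -35.036·-186.208 − -22.788·-13.080 = 6225.916448
x = (1437.655947·-186.208 − -22.788·6225.527088) / 6225.916448 = -20.211599
y = (-35.036·6225.527088 − 1437.655947·-13.080) / 6225.916448 = -32.013444

x=-20.212 y=-32.013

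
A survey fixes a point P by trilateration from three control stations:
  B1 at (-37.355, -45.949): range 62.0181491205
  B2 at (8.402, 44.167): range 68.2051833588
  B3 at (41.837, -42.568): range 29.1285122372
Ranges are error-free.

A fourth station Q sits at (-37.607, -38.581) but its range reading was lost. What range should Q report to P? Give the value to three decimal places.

eq1: (x + 37.355)² + (y + 45.949)² = 62.0181491205²
eq2: (x − 8.402)² + (y − 44.167)² = 68.2051833588²
eq3: (x − 41.837)² + (y + 42.568)² = 29.1285122372²
eq3−eq1, eq3−eq2 (x²,y² cancel):
  -158.384·x − 6.762·y = -3053.443162
  -66.870·x + 173.470·y = -5344.528512
det = -158.384·173.470 − -6.762·-66.870 = -27927.047420
x = (-3053.443162·173.470 − -6.762·-5344.528512) / -27927.047420 = 20.260663
y = (-158.384·-5344.528512 − -3053.443162·-66.870) / -27927.047420 = -22.999354
|P − Q| = √((20.260663 − -37.607)² + (-22.999354 − -38.581)²) = 59.928742

59.929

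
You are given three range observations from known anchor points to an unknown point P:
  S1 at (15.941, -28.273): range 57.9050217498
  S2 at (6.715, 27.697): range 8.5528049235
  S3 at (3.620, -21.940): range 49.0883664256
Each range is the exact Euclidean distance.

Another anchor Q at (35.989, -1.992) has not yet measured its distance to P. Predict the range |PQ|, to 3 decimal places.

47.534

eq1: (x − 15.941)² + (y + 28.273)² = 57.9050217498²
eq2: (x − 6.715)² + (y − 27.697)² = 8.5528049235²
eq3: (x − 3.620)² + (y + 21.940)² = 49.0883664256²
eq3−eq1, eq3−eq2 (x²,y² cancel):
  24.642·x − 12.666·y = -384.313816
  6.190·x + 99.274·y = 2654.264280
det = 24.642·99.274 − -12.666·6.190 = 2524.712448
x = (-384.313816·99.274 − -12.666·2654.264280) / 2524.712448 = -1.795634
y = (24.642·2654.264280 − -384.313816·6.190) / 2524.712448 = 26.848714
|P − Q| = √((-1.795634 − 35.989)² + (26.848714 − -1.992)²) = 47.533833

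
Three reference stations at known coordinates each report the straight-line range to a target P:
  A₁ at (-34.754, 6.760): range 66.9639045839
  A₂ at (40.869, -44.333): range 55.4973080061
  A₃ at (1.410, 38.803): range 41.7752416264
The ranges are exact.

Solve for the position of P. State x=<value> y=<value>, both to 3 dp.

x=32.107 y=10.468

eq1: (x + 34.754)² + (y − 6.760)² = 66.9639045839²
eq2: (x − 40.869)² + (y + 44.333)² = 55.4973080061²
eq3: (x − 1.410)² + (y − 38.803)² = 41.7752416264²
eq3−eq2, eq3−eq1 (x²,y² cancel):
  78.918·x − 166.272·y = 793.248758
  -72.328·x − 64.086·y = -2993.116497
det = 78.918·-64.086 − -166.272·-72.328 = -17083.660164
x = (793.248758·-64.086 − -166.272·-2993.116497) / -17083.660164 = 32.107148
y = (78.918·-2993.116497 − 793.248758·-72.328) / -17083.660164 = 10.468288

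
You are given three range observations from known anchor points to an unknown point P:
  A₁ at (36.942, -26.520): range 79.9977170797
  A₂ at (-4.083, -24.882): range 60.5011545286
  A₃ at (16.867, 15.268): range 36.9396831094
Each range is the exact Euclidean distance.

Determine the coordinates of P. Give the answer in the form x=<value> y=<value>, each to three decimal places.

x=-14.544 y=34.708

eq1: (x − 36.942)² + (y + 26.520)² = 79.9977170797²
eq2: (x + 4.083)² + (y + 24.882)² = 60.5011545286²
eq3: (x − 16.867)² + (y − 15.268)² = 36.9396831094²
eq1−eq3, eq1−eq2 (x²,y² cancel):
  -40.150·x + 83.576·y = 3484.680299
  -82.050·x + 3.276·y = 1307.008088
det = -40.150·3.276 − 83.576·-82.050 = 6725.879400
x = (3484.680299·3.276 − 83.576·1307.008088) / 6725.879400 = -14.543629
y = (-40.150·1307.008088 − 3484.680299·-82.050) / 6725.879400 = 34.707973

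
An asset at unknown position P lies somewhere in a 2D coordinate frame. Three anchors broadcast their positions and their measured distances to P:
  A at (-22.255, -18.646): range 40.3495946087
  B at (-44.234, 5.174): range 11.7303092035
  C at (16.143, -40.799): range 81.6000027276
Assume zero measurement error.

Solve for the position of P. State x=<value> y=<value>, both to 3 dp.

eq1: (x + 22.255)² + (y + 18.646)² = 40.3495946087²
eq2: (x + 44.234)² + (y − 5.174)² = 11.7303092035²
eq3: (x − 16.143)² + (y + 40.799)² = 81.6000027276²
eq2−eq3, eq2−eq1 (x²,y² cancel):
  120.754·x − 91.946·y = -6579.222473
  43.958·x − 47.640·y = -2630.948322
det = 120.754·-47.640 − -91.946·43.958 = -1710.958292
x = (-6579.222473·-47.640 − -91.946·-2630.948322) / -1710.958292 = -41.806387
y = (120.754·-2630.948322 − -6579.222473·43.958) / -1710.958292 = 16.650360

x=-41.806 y=16.650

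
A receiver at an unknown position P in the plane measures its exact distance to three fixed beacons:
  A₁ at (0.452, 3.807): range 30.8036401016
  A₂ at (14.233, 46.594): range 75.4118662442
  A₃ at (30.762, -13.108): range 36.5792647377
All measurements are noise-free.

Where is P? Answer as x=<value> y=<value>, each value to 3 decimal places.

eq1: (x − 0.452)² + (y − 3.807)² = 30.8036401016²
eq2: (x − 14.233)² + (y − 46.594)² = 75.4118662442²
eq3: (x − 30.762)² + (y + 13.108)² = 36.5792647377²
eq3−eq2, eq3−eq1 (x²,y² cancel):
  -33.058·x + 119.404·y = -3093.448145
  -60.620·x + 33.830·y = -714.244390
det = -33.058·33.830 − 119.404·-60.620 = 6119.918340
x = (-3093.448145·33.830 − 119.404·-714.244390) / 6119.918340 = -3.164701
y = (-33.058·-714.244390 − -3093.448145·-60.620) / 6119.918340 = -26.783582

x=-3.165 y=-26.784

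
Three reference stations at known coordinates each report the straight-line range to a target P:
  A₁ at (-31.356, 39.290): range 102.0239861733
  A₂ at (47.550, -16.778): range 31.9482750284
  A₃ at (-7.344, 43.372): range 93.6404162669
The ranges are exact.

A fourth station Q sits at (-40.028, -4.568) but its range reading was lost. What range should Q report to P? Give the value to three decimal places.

79.052

eq1: (x + 31.356)² + (y − 39.290)² = 102.0239861733²
eq2: (x − 47.550)² + (y + 16.778)² = 31.9482750284²
eq3: (x + 7.344)² + (y − 43.372)² = 93.6404162669²
eq2−eq3, eq2−eq1 (x²,y² cancel):
  -109.788·x + 120.300·y = -8355.274345
  -157.812·x + 112.136·y = -9403.802425
det = -109.788·112.136 − 120.300·-157.812 = 6673.596432
x = (-8355.274345·112.136 − 120.300·-9403.802425) / 6673.596432 = 29.122287
y = (-109.788·-9403.802425 − -8355.274345·-157.812) / 6673.596432 = -42.876116
|P − Q| = √((29.122287 − -40.028)² + (-42.876116 − -4.568)²) = 79.052349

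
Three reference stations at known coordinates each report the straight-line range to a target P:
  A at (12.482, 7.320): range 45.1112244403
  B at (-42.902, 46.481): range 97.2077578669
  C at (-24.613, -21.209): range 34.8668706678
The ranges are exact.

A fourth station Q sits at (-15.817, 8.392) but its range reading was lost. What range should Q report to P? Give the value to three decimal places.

50.814

eq1: (x − 12.482)² + (y − 7.320)² = 45.1112244403²
eq2: (x + 42.902)² + (y − 46.481)² = 97.2077578669²
eq3: (x + 24.613)² + (y + 21.209)² = 34.8668706678²
eq3−eq1, eq3−eq2 (x²,y² cancel):
  74.190·x + 57.058·y = -1665.562626
  -36.578·x + 135.380·y = -5288.206004
det = 74.190·135.380 − 57.058·-36.578 = 12130.909724
x = (-1665.562626·135.380 − 57.058·-5288.206004) / 12130.909724 = 6.285645
y = (74.190·-5288.206004 − -1665.562626·-36.578) / 12130.909724 = -37.363641
|P − Q| = √((6.285645 − -15.817)² + (-37.363641 − 8.392)²) = 50.814423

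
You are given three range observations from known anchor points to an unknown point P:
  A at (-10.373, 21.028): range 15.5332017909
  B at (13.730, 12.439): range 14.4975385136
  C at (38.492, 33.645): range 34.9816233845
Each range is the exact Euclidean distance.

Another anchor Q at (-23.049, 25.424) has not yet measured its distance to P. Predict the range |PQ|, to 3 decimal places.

eq1: (x + 10.373)² + (y − 21.028)² = 15.5332017909²
eq2: (x − 13.730)² + (y − 12.439)² = 14.4975385136²
eq3: (x − 38.492)² + (y − 33.645)² = 34.9816233845²
eq2−eq3, eq2−eq1 (x²,y² cancel):
  49.524·x + 42.412·y = 1256.843116
  -48.206·x + 17.178·y = 175.432557
det = 49.524·17.178 − 42.412·-48.206 = 2895.236144
x = (1256.843116·17.178 − 42.412·175.432557) / 2895.236144 = 4.887203
y = (49.524·175.432557 − 1256.843116·-48.206) / 2895.236144 = 23.927410
|P − Q| = √((4.887203 − -23.049)² + (23.927410 − 25.424)²) = 27.976261

27.976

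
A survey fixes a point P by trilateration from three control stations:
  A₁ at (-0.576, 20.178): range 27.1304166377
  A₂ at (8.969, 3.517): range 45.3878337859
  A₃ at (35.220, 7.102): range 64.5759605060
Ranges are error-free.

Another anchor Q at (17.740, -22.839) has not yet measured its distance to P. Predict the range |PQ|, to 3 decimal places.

71.506

eq1: (x + 0.576)² + (y − 20.178)² = 27.1304166377²
eq2: (x − 8.969)² + (y − 3.517)² = 45.3878337859²
eq3: (x − 35.220)² + (y − 7.102)² = 64.5759605060²
eq3−eq1, eq3−eq2 (x²,y² cancel):
  -71.592·x + 26.152·y = 2550.591824
  -52.502·x − 7.170·y = 911.924665
det = -71.592·-7.170 − 26.152·-52.502 = 1886.346944
x = (2550.591824·-7.170 − 26.152·911.924665) / 1886.346944 = -22.337565
y = (-71.592·911.924665 − 2550.591824·-52.502) / 1886.346944 = 36.379660
|P − Q| = √((-22.337565 − 17.740)² + (36.379660 − -22.839)²) = 71.505671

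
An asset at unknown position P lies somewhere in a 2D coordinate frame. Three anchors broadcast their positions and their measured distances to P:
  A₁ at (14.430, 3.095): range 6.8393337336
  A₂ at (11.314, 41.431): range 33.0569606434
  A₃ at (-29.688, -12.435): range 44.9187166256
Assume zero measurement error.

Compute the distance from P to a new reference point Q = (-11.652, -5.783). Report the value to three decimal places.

25.972

eq1: (x − 14.430)² + (y − 3.095)² = 6.8393337336²
eq2: (x − 11.314)² + (y − 41.431)² = 33.0569606434²
eq3: (x + 29.688)² + (y + 12.435)² = 44.9187166256²
eq3−eq2, eq3−eq1 (x²,y² cancel):
  82.004·x + 107.732·y = 1733.456244
  88.236·x + 31.060·y = 1152.711973
det = 82.004·31.060 − 107.732·88.236 = -6958.796512
x = (1733.456244·31.060 − 107.732·1152.711973) / -6958.796512 = 10.108474
y = (82.004·1152.711973 − 1733.456244·88.236) / -6958.796512 = 8.396028
|P − Q| = √((10.108474 − -11.652)² + (8.396028 − -5.783)²) = 25.972352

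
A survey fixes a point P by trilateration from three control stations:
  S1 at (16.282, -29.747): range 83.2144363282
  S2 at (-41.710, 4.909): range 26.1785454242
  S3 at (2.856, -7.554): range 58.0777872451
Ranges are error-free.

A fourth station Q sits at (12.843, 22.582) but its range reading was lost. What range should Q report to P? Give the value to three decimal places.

eq1: (x − 16.282)² + (y + 29.747)² = 83.2144363282²
eq2: (x + 41.710)² + (y − 4.909)² = 26.1785454242²
eq3: (x − 2.856)² + (y + 7.554)² = 58.0777872451²
eq1−eq2, eq1−eq3 (x²,y² cancel):
  -115.984·x + 69.312·y = 6853.161021
  -26.852·x + 44.386·y = 2466.845161
det = -115.984·44.386 − 69.312·-26.852 = -3286.900000
x = (6853.161021·44.386 − 69.312·2466.845161) / -3286.900000 = -40.525247
y = (-115.984·2466.845161 − 6853.161021·-26.852) / -3286.900000 = 31.060723
|P − Q| = √((-40.525247 − 12.843)² + (31.060723 − 22.582)²) = 54.037566

54.038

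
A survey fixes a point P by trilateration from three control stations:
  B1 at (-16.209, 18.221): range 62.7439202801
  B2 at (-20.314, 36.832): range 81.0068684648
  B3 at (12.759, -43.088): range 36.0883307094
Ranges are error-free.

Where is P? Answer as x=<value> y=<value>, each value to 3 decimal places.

eq1: (x + 16.209)² + (y − 18.221)² = 62.7439202801²
eq2: (x + 20.314)² + (y − 36.832)² = 81.0068684648²
eq3: (x − 12.759)² + (y + 43.088)² = 36.0883307094²
eq1−eq3, eq1−eq2 (x²,y² cancel):
  57.936·x − 122.618·y = 4059.063222
  -8.210·x + 37.222·y = -1450.794908
det = 57.936·37.222 − -122.618·-8.210 = 1149.800012
x = (4059.063222·37.222 − -122.618·-1450.794908) / 1149.800012 = -23.314593
y = (57.936·-1450.794908 − 4059.063222·-8.210) / 1149.800012 = -44.119277

x=-23.315 y=-44.119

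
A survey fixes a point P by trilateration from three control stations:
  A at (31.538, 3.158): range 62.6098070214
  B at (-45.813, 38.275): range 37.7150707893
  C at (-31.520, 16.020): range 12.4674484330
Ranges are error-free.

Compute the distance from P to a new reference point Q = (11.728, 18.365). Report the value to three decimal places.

45.287

eq1: (x − 31.538)² + (y − 3.158)² = 62.6098070214²
eq2: (x + 45.813)² + (y − 38.275)² = 37.7150707893²
eq3: (x + 31.520)² + (y − 16.020)² = 12.4674484330²
eq1−eq2, eq1−eq3 (x²,y² cancel):
  -154.702·x + 70.234·y = 5056.749557
  -126.116·x + 25.724·y = 4010.083057
det = -154.702·25.724 − 70.234·-126.116 = 4878.076896
x = (5056.749557·25.724 − 70.234·4010.083057) / 4878.076896 = -31.070512
y = (-154.702·4010.083057 − 5056.749557·-126.116) / 4878.076896 = 3.560657
|P − Q| = √((-31.070512 − 11.728)² + (3.560657 − 18.365)²) = 45.286656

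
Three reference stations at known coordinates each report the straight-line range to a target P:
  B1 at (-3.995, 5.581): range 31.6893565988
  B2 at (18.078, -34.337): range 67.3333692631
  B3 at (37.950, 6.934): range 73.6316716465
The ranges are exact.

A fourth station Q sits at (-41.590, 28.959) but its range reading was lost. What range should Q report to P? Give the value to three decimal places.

23.505

eq1: (x + 3.995)² + (y − 5.581)² = 31.6893565988²
eq2: (x − 18.078)² + (y + 34.337)² = 67.3333692631²
eq3: (x − 37.950)² + (y − 6.934)² = 73.6316716465²
eq2−eq3, eq2−eq1 (x²,y² cancel):
  39.744·x + 82.542·y = -905.401250
  -44.146·x + 79.836·y = 2070.831228
det = 39.744·79.836 − 82.542·-44.146 = 6816.901116
x = (-905.401250·79.836 − 82.542·2070.831228) / 6816.901116 = -35.678113
y = (39.744·2070.831228 − -905.401250·-44.146) / 6816.901116 = 6.210046
|P − Q| = √((-35.678113 − -41.590)² + (6.210046 − 28.959)²) = 23.504580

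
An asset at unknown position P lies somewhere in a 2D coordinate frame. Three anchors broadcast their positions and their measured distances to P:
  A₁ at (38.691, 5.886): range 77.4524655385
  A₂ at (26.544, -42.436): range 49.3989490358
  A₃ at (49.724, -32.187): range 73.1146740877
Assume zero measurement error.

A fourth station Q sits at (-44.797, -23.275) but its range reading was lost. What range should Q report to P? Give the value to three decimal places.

eq1: (x − 38.691)² + (y − 5.886)² = 77.4524655385²
eq2: (x − 26.544)² + (y + 42.436)² = 49.3989490358²
eq3: (x − 49.724)² + (y + 32.187)² = 73.1146740877²
eq3−eq1, eq3−eq2 (x²,y² cancel):
  -22.066·x + 76.146·y = -2629.969519
  -46.360·x − 20.498·y = 1902.418288
det = -22.066·-20.498 − 76.146·-46.360 = 3982.437428
x = (-2629.969519·-20.498 − 76.146·1902.418288) / 3982.437428 = -22.838382
y = (-22.066·1902.418288 − -2629.969519·-46.360) / 3982.437428 = -41.156742
|P − Q| = √((-22.838382 − -44.797)² + (-41.156742 − -23.275)²) = 28.318503

28.319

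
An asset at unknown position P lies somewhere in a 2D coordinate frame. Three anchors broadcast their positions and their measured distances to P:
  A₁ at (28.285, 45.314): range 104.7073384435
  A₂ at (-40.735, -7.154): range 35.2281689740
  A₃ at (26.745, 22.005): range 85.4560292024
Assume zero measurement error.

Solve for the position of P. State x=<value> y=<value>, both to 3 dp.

x=-30.982 y=-41.005

eq1: (x − 28.285)² + (y − 45.314)² = 104.7073384435²
eq2: (x + 40.735)² + (y + 7.154)² = 35.2281689740²
eq3: (x − 26.745)² + (y − 22.005)² = 85.4560292024²
eq1−eq3, eq1−eq2 (x²,y² cancel):
  -3.080·x − 46.618·y = 2007.009026
  -138.040·x − 104.936·y = 8579.722955
det = -3.080·-104.936 − -46.618·-138.040 = -6111.945840
x = (2007.009026·-104.936 − -46.618·8579.722955) / -6111.945840 = -30.982281
y = (-3.080·8579.722955 − 2007.009026·-138.040) / -6111.945840 = -41.005268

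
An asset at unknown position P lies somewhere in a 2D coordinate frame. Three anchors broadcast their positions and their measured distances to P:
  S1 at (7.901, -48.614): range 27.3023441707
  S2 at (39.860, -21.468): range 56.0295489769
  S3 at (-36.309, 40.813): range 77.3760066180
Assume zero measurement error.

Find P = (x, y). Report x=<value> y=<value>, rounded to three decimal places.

eq1: (x − 7.901)² + (y + 48.614)² = 27.3023441707²
eq2: (x − 39.860)² + (y + 21.468)² = 56.0295489769²
eq3: (x + 36.309)² + (y − 40.813)² = 77.3760066180²
eq1−eq2, eq1−eq3 (x²,y² cancel):
  63.918·x + 54.292·y = -2769.944534
  -88.420·x + 178.854·y = -4683.330750
det = 63.918·178.854 − 54.292·-88.420 = 16232.488612
x = (-2769.944534·178.854 − 54.292·-4683.330750) / 16232.488612 = -14.855902
y = (63.918·-4683.330750 − -2769.944534·-88.420) / 16232.488612 = -33.529525

x=-14.856 y=-33.530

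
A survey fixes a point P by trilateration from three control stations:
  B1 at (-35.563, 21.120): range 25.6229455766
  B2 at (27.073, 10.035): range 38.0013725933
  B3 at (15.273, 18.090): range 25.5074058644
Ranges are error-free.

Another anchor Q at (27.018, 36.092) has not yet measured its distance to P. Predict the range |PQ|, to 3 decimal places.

eq1: (x + 35.563)² + (y − 21.120)² = 25.6229455766²
eq2: (x − 27.073)² + (y − 10.035)² = 38.0013725933²
eq3: (x − 15.273)² + (y − 18.090)² = 25.5074058644²
eq1−eq3, eq1−eq2 (x²,y² cancel):
  101.672·x − 6.060·y = -1144.361154
  125.272·x − 22.170·y = -1664.701794
det = 101.672·-22.170 − -6.060·125.272 = -1494.919920
x = (-1144.361154·-22.170 − -6.060·-1664.701794) / -1494.919920 = -10.222885
y = (101.672·-1664.701794 − -1144.361154·125.272) / -1494.919920 = 17.323437
|P − Q| = √((-10.222885 − 27.018)² + (17.323437 − 36.092)²) = 41.703027

41.703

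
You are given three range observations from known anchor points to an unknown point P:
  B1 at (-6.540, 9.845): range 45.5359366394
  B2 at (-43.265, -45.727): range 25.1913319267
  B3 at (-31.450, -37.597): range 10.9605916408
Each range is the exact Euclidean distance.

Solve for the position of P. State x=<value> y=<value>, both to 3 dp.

x=-21.413 y=-33.194

eq1: (x + 6.540)² + (y − 9.845)² = 45.5359366394²
eq2: (x + 43.265)² + (y + 45.727)² = 25.1913319267²
eq3: (x + 31.450)² + (y + 37.597)² = 10.9605916408²
eq1−eq3, eq1−eq2 (x²,y² cancel):
  -49.820·x − 94.884·y = 4216.328241
  -73.450·x − 111.144·y = 5262.041450
det = -49.820·-111.144 − -94.884·-73.450 = -1432.035720
x = (4216.328241·-111.144 − -94.884·5262.041450) / -1432.035720 = -21.412842
y = (-49.820·5262.041450 − 4216.328241·-73.450) / -1432.035720 = -33.193588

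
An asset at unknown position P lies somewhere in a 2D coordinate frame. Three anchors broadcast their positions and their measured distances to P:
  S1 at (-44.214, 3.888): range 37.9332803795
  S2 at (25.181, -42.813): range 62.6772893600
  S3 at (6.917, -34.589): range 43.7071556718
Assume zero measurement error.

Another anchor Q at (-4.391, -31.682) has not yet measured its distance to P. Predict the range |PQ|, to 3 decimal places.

eq1: (x + 44.214)² + (y − 3.888)² = 37.9332803795²
eq2: (x − 25.181)² + (y + 42.813)² = 62.6772893600²
eq3: (x − 6.917)² + (y + 34.589)² = 43.7071556718²
eq1−eq2, eq1−eq3 (x²,y² cancel):
  138.790·x − 93.402·y = -1992.467451
  102.262·x − 76.954·y = -1197.132227
det = 138.790·-76.954 − -93.402·102.262 = -1128.970336
x = (-1992.467451·-76.954 − -93.402·-1197.132227) / -1128.970336 = -36.771379
y = (138.790·-1197.132227 − -1992.467451·102.262) / -1128.970336 = -33.307983
|P − Q| = √((-36.771379 − -4.391)² + (-33.307983 − -31.682)²) = 32.421178

32.421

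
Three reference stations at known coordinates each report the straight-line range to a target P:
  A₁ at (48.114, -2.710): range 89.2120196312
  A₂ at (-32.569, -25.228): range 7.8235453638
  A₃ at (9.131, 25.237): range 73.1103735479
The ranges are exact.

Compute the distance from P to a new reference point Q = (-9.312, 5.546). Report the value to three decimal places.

eq1: (x − 48.114)² + (y + 2.710)² = 89.2120196312²
eq2: (x + 32.569)² + (y + 25.228)² = 7.8235453638²
eq3: (x − 9.131)² + (y − 25.237)² = 73.1103735479²
eq3−eq1, eq3−eq2 (x²,y² cancel):
  77.966·x − 55.894·y = -1011.637960
  -83.400·x − 100.930·y = 6260.829273
det = 77.966·-100.930 − -55.894·-83.400 = -12530.667980
x = (-1011.637960·-100.930 − -55.894·6260.829273) / -12530.667980 = -36.075284
y = (77.966·6260.829273 − -1011.637960·-83.400) / -12530.667980 = -32.221842
|P − Q| = √((-36.075284 − -9.312)² + (-32.221842 − 5.546)²) = 46.289127

46.289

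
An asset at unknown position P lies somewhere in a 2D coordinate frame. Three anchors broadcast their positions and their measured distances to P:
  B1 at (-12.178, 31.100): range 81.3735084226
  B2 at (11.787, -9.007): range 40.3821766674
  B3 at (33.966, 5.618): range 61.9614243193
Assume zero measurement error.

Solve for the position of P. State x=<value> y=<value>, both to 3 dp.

x=4.045 y=-48.640

eq1: (x + 12.178)² + (y − 31.100)² = 81.3735084226²
eq2: (x − 11.787)² + (y + 9.007)² = 40.3821766674²
eq3: (x − 33.966)² + (y − 5.618)² = 61.9614243193²
eq2−eq1, eq2−eq3 (x²,y² cancel):
  -47.930·x + 80.214·y = -4095.473415
  44.358·x + 29.250·y = -1243.306249
det = -47.930·29.250 − 80.214·44.358 = -4960.085112
x = (-4095.473415·29.250 − 80.214·-1243.306249) / -4960.085112 = 4.044695
y = (-47.930·-1243.306249 − -4095.473415·44.358) / -4960.085112 = -48.640028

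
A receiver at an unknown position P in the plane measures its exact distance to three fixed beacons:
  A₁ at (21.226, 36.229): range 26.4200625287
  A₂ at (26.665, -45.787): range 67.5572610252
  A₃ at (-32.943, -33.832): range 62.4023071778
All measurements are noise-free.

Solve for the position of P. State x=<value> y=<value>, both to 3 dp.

x=2.712 y=17.381

eq1: (x − 21.226)² + (y − 36.229)² = 26.4200625287²
eq2: (x − 26.665)² + (y + 45.787)² = 67.5572610252²
eq3: (x + 32.943)² + (y + 33.832)² = 62.4023071778²
eq3−eq2, eq3−eq1 (x²,y² cancel):
  119.216·x − 23.910·y = -92.309455
  108.338·x + 140.122·y = 2729.266281
det = 119.216·140.122 − -23.910·108.338 = 19295.145932
x = (-92.309455·140.122 − -23.910·2729.266281) / 19295.145932 = 2.711675
y = (119.216·2729.266281 − -92.309455·108.338) / 19295.145932 = 17.381202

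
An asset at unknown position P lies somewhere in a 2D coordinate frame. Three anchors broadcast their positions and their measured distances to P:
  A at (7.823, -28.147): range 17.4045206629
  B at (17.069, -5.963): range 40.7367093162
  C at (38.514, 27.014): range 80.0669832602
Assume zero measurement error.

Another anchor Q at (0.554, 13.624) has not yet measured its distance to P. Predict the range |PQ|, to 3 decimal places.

54.501

eq1: (x − 7.823)² + (y + 28.147)² = 17.4045206629²
eq2: (x − 17.069)² + (y + 5.963)² = 40.7367093162²
eq3: (x − 38.514)² + (y − 27.014)² = 80.0669832602²
eq1−eq2, eq1−eq3 (x²,y² cancel):
  18.492·x + 44.368·y = -1883.106954
  61.382·x + 110.322·y = -4748.173015
det = 18.492·110.322 − 44.368·61.382 = -683.322152
x = (-1883.106954·110.322 − 44.368·-4748.173015) / -683.322152 = -4.271506
y = (18.492·-4748.173015 − -1883.106954·61.382) / -683.322152 = -40.662601
|P − Q| = √((-4.271506 − 0.554)² + (-40.662601 − 13.624)²) = 54.500647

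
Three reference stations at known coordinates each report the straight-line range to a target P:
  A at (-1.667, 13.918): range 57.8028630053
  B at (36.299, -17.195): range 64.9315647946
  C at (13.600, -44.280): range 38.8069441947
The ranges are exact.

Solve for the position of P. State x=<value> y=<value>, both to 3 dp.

eq1: (x + 1.667)² + (y − 13.918)² = 57.8028630053²
eq2: (x − 36.299)² + (y + 17.195)² = 64.9315647946²
eq3: (x − 13.600)² + (y + 44.280)² = 38.8069441947²
eq2−eq1, eq2−eq3 (x²,y² cancel):
  -75.932·x + 62.226·y = -541.858678
  -45.398·x − 54.170·y = 3242.522163
det = -75.932·-54.170 − 62.226·-45.398 = 6938.172388
x = (-541.858678·-54.170 − 62.226·3242.522163) / 6938.172388 = -24.850449
y = (-75.932·3242.522163 − -541.858678·-45.398) / 6938.172388 = -39.031964

x=-24.850 y=-39.032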